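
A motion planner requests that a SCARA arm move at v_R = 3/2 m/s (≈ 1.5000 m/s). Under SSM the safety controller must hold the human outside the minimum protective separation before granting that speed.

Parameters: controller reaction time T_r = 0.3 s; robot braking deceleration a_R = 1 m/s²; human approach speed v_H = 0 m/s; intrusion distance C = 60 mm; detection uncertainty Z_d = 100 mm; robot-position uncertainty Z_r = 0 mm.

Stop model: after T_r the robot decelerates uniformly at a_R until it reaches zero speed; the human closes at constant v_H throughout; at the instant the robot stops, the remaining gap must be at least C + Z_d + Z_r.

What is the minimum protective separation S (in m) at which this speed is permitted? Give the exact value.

S_min = 347/200 m = 1.7350 m

braking lasts T_s = (3/2)/1 = 1.5000 s
reaction-phase robot travel = 1.5000·0.3000 = 0.4500 m
robot under decel: 1.5000²/(2·1.0000) = 1.1250 m
human over T_r+T_s: 0.0000·(0.3000+1.5000) = 0.0000 m
residual clearance needed = 0.0600+0.1000+0.0000 = 0.1600 m
S_min ≈ 0.4500+1.1250+0.0000+0.1600  ⇒  S_min = 347/200 m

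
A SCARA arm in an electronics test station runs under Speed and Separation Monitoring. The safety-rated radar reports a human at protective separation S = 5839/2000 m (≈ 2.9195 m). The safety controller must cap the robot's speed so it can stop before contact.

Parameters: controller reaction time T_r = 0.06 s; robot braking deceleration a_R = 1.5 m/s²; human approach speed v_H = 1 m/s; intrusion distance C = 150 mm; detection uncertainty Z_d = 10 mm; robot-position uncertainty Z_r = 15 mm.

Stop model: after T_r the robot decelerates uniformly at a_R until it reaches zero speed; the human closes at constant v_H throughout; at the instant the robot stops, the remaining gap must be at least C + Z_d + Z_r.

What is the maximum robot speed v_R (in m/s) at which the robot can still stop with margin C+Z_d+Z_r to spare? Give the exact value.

v_R_max = 39/20 m/s = 1.9500 m/s

at the boundary: (1/3)·v² + (109/150)·v + (-5369/2000) = 0
  disc = (109/150)² − 4·(1/3)·(-5369/2000) = 23104/5625 ; √disc = 152/75
  v_R = (−(109/150) + 152/75) / (2·(1/3)) = 39/20 m/s
check:
braking lasts T_s = (39/20)/(3/2) = 1.3000 s
reaction-phase robot travel = 1.9500·0.0600 = 0.1170 m
robot covers 1.9500·1.3000 − ½·1.5000·1.3000² = 1.2675 m while stopping
human over T_r+T_s: 1.0000·(0.0600+1.3000) = 1.3600 m
margins: 0.1500+0.0100+0.0150 = 0.1750 m
sum ≈ 0.1170+1.2675+1.3600+0.1750 ≈ 2.9195 m = S ✓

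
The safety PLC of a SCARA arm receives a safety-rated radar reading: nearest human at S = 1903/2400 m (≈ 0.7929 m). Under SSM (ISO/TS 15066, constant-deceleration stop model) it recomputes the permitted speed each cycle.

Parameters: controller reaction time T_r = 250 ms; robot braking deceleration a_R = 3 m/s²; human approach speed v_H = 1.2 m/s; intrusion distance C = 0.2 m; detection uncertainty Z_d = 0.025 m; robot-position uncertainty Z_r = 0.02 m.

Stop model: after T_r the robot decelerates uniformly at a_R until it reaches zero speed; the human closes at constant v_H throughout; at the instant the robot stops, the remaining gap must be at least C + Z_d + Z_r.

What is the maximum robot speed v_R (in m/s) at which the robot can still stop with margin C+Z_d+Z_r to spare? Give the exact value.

at the boundary: (1/6)·v² + (13/20)·v + (-119/480) = 0
  disc = (13/20)² − 4·(1/6)·(-119/480) = 529/900 ; √disc = 23/30
  v_R = (−(13/20) + 23/30) / (2·(1/6)) = 7/20 m/s
check:
T_s = v_R/a_R = (7/20)/3 = 0.1167 s
reaction-phase robot travel = 0.3500·0.2500 = 0.0875 m
robot covers 0.3500·0.1167 − ½·3.0000·0.1167² = 0.0204 m while stopping
human over T_r+T_s: 1.2000·(0.2500+0.1167) = 0.4400 m
margins: 0.2000+0.0250+0.0200 = 0.2450 m
sum ≈ 0.0875+0.0204+0.4400+0.2450 ≈ 0.7929 m = S ✓

v_R_max = 7/20 m/s = 0.3500 m/s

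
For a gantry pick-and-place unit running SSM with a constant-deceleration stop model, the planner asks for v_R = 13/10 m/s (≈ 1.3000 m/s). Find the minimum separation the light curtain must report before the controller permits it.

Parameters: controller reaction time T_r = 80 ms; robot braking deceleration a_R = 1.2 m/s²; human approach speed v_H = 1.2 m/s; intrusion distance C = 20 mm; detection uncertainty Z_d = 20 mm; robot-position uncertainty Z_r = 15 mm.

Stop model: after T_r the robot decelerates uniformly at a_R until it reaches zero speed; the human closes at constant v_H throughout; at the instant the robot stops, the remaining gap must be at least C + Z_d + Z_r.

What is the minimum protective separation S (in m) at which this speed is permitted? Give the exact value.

T_s = v_R/a_R = (13/10)/(6/5) = 1.0833 s
robot in T_r: 1.3000·0.0800 = 0.1040 m
braking distance = 1.3000²/(2·1.2000) = 0.7042 m
human closes 1.2000·1.1633 = 1.3960 m
C+Z_d+Z_r = 0.0200+0.0200+0.0150 = 0.0550 m
S_min ≈ 0.1040+0.7042+1.3960+0.0550  ⇒  S_min = 2711/1200 m

S_min = 2711/1200 m = 2.2592 m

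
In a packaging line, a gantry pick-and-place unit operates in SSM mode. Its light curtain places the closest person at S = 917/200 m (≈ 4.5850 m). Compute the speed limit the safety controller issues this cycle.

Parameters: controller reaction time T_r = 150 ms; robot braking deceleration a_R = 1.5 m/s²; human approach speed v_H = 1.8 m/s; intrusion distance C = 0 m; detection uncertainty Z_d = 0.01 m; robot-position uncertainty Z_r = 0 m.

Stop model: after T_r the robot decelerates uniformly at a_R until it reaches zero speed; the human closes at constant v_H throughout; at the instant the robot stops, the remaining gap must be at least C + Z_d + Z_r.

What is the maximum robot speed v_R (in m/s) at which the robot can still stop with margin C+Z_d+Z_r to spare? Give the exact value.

v_R_max = 21/10 m/s = 2.1000 m/s

collect terms ⇒ (1/3)·v_R² + (27/20)·v_R + (-861/200) = 0
  disc = (27/20)² − 4·(1/3)·(-861/200) = 121/16 ; √disc = 11/4
  v_R = (−(27/20) + 11/4) / (2·(1/3)) = 21/10 m/s
check:
T_s = v_R/a_R = (21/10)/(3/2) = 1.4000 s
robot covers v_R·T_r = 2.1000·0.1500 = 0.3150 m before braking
braking distance = 2.1000²/(2·1.5000) = 1.4700 m
human closes 1.8000·1.5500 = 2.7900 m
residual clearance needed = 0.0000+0.0100+0.0000 = 0.0100 m
sum ≈ 0.3150+1.4700+2.7900+0.0100 ≈ 4.5850 m = S ✓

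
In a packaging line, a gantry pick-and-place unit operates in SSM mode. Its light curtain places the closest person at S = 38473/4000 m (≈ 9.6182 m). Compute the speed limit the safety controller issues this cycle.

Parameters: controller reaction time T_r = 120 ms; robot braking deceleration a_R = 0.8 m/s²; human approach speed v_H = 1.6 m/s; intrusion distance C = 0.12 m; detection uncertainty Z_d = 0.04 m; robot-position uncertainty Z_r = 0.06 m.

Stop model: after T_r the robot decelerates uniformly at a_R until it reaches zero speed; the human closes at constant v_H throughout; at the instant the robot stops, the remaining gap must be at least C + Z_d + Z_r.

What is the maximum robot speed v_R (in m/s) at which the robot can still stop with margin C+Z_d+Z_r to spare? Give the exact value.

v_R_max = 5/2 m/s = 2.5000 m/s

at the boundary: (5/8)·v² + (53/25)·v + (-1473/160) = 0
  disc = (53/25)² − 4·(5/8)·(-1473/160) = 1100401/40000 ; √disc = 1049/200
  v_R = (−(53/25) + 1049/200) / (2·(5/8)) = 5/2 m/s
check:
braking lasts T_s = (5/2)/(4/5) = 3.1250 s
robot covers v_R·T_r = 2.5000·0.1200 = 0.3000 m before braking
robot under decel: 2.5000²/(2·0.8000) = 3.9062 m
human over T_r+T_s: 1.6000·(0.1200+3.1250) = 5.1920 m
C+Z_d+Z_r = 0.1200+0.0400+0.0600 = 0.2200 m
sum ≈ 0.3000+3.9062+5.1920+0.2200 ≈ 9.6182 m = S ✓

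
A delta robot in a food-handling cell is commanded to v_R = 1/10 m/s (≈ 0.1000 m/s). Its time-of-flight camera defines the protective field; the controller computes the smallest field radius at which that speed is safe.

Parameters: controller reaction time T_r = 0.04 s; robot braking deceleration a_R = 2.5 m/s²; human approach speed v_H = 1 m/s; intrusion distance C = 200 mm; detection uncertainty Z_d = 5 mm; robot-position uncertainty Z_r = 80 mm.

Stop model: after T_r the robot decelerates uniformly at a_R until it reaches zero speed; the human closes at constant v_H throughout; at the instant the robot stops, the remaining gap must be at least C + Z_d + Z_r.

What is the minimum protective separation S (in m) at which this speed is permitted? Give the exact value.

S_min = 371/1000 m = 0.3710 m

braking lasts T_s = (1/10)/(5/2) = 0.0400 s
robot covers v_R·T_r = 0.1000·0.0400 = 0.0040 m before braking
robot covers 0.1000·0.0400 − ½·2.5000·0.0400² = 0.0020 m while stopping
human over T_r+T_s: 1.0000·(0.0400+0.0400) = 0.0800 m
C+Z_d+Z_r = 0.2000+0.0050+0.0800 = 0.2850 m
S_min ≈ 0.0040+0.0020+0.0800+0.2850  ⇒  S_min = 371/1000 m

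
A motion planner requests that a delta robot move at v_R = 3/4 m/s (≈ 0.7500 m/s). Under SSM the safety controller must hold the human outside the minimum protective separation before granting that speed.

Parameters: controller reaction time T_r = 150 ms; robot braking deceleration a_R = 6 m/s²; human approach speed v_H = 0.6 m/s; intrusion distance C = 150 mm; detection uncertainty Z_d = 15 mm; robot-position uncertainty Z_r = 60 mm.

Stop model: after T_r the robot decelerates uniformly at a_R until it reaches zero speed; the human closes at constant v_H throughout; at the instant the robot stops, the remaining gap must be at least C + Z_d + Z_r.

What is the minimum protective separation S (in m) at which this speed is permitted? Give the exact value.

S_min = 879/1600 m = 0.5494 m

stop time T_s = (3/4)/6 = 0.1250 s
reaction-phase robot travel = 0.7500·0.1500 = 0.1125 m
robot covers 0.7500·0.1250 − ½·6.0000·0.1250² = 0.0469 m while stopping
human over T_r+T_s: 0.6000·(0.1500+0.1250) = 0.1650 m
margins: 0.1500+0.0150+0.0600 = 0.2250 m
S_min ≈ 0.1125+0.0469+0.1650+0.2250  ⇒  S_min = 879/1600 m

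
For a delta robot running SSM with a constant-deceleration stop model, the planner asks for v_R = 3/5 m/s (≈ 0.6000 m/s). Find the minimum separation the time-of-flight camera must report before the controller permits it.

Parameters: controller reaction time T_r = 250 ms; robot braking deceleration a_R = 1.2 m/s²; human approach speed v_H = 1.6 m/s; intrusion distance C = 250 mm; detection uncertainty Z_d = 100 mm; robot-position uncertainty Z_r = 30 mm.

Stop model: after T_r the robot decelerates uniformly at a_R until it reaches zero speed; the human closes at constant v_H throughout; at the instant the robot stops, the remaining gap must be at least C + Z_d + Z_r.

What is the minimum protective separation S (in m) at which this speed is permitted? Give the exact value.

braking lasts T_s = (3/5)/(6/5) = 0.5000 s
robot covers v_R·T_r = 0.6000·0.2500 = 0.1500 m before braking
robot covers 0.6000·0.5000 − ½·1.2000·0.5000² = 0.1500 m while stopping
human over T_r+T_s: 1.6000·(0.2500+0.5000) = 1.2000 m
C+Z_d+Z_r = 0.2500+0.1000+0.0300 = 0.3800 m
S_min ≈ 0.1500+0.1500+1.2000+0.3800  ⇒  S_min = 47/25 m

S_min = 47/25 m = 1.8800 m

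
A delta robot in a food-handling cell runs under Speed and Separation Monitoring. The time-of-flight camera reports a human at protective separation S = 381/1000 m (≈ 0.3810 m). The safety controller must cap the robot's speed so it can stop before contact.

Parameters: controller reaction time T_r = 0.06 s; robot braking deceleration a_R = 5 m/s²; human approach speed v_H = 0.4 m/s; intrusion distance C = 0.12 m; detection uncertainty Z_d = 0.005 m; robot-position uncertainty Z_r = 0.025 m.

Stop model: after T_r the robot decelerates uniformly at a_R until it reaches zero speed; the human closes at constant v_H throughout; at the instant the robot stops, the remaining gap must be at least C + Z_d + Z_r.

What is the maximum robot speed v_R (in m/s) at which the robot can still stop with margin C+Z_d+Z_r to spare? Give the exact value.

v_R_max = 9/10 m/s = 0.9000 m/s

collect terms ⇒ (1/10)·v_R² + (7/50)·v_R + (-207/1000) = 0
  disc = (7/50)² − 4·(1/10)·(-207/1000) = 64/625 ; √disc = 8/25
  v_R = (−(7/50) + 8/25) / (2·(1/10)) = 9/10 m/s
check:
T_s = v_R/a_R = (9/10)/5 = 0.1800 s
robot covers v_R·T_r = 0.9000·0.0600 = 0.0540 m before braking
robot covers 0.9000·0.1800 − ½·5.0000·0.1800² = 0.0810 m while stopping
human closes 0.4000·0.2400 = 0.0960 m
margins: 0.1200+0.0050+0.0250 = 0.1500 m
sum ≈ 0.0540+0.0810+0.0960+0.1500 ≈ 0.3810 m = S ✓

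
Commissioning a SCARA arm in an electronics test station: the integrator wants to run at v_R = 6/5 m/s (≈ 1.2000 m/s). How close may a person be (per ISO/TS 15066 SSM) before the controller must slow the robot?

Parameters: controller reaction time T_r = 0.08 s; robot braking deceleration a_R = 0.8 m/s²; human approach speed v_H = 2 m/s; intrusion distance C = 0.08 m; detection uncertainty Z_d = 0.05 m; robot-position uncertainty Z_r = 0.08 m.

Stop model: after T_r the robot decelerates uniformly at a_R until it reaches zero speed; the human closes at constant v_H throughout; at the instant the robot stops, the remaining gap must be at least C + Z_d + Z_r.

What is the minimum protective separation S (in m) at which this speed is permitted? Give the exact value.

S_min = 2183/500 m = 4.3660 m

braking lasts T_s = (6/5)/(4/5) = 1.5000 s
reaction-phase robot travel = 1.2000·0.0800 = 0.0960 m
robot under decel: 1.2000²/(2·0.8000) = 0.9000 m
human closes 2.0000·1.5800 = 3.1600 m
margins: 0.0800+0.0500+0.0800 = 0.2100 m
S_min ≈ 0.0960+0.9000+3.1600+0.2100  ⇒  S_min = 2183/500 m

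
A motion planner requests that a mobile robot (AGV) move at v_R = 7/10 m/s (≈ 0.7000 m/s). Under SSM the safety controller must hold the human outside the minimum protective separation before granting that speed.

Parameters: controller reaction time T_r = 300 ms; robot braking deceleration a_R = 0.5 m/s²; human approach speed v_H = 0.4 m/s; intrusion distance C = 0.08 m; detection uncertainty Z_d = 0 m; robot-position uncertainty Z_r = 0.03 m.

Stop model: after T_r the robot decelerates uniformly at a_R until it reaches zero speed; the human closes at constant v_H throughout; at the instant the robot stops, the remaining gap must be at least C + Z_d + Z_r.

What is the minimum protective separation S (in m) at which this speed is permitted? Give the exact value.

braking lasts T_s = (7/10)/(1/2) = 1.4000 s
reaction-phase robot travel = 0.7000·0.3000 = 0.2100 m
robot covers 0.7000·1.4000 − ½·0.5000·1.4000² = 0.4900 m while stopping
human over T_r+T_s: 0.4000·(0.3000+1.4000) = 0.6800 m
C+Z_d+Z_r = 0.0800+0.0000+0.0300 = 0.1100 m
S_min ≈ 0.2100+0.4900+0.6800+0.1100  ⇒  S_min = 149/100 m

S_min = 149/100 m = 1.4900 m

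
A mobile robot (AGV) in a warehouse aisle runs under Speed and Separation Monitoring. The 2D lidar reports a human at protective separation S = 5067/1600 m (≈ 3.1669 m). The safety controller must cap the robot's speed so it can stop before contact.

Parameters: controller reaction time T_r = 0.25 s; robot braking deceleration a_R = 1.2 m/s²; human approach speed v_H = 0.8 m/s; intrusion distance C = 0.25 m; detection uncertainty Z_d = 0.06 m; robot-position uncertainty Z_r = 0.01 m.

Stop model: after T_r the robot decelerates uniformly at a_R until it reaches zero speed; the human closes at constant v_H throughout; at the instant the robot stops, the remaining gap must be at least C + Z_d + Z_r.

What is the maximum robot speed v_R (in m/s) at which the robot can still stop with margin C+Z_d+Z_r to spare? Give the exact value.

at the boundary: (5/12)·v² + (11/12)·v + (-847/320) = 0
  disc = (11/12)² − 4·(5/12)·(-847/320) = 3025/576 ; √disc = 55/24
  v_R = (−(11/12) + 55/24) / (2·(5/12)) = 33/20 m/s
check:
braking lasts T_s = (33/20)/(6/5) = 1.3750 s
reaction-phase robot travel = 1.6500·0.2500 = 0.4125 m
braking distance = 1.6500²/(2·1.2000) = 1.1344 m
human over T_r+T_s: 0.8000·(0.2500+1.3750) = 1.3000 m
residual clearance needed = 0.2500+0.0600+0.0100 = 0.3200 m
sum ≈ 0.4125+1.1344+1.3000+0.3200 ≈ 3.1669 m = S ✓

v_R_max = 33/20 m/s = 1.6500 m/s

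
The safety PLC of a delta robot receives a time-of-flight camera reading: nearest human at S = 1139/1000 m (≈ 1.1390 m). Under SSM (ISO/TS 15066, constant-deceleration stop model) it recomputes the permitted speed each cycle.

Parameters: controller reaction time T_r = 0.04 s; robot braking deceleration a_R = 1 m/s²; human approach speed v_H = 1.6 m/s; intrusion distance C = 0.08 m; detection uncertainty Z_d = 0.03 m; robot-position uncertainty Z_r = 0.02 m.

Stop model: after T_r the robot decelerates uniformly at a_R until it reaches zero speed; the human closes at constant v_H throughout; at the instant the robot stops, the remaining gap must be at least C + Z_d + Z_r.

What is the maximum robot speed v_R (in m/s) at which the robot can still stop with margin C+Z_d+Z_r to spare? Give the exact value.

v_R_max = 1/2 m/s = 0.5000 m/s

at the boundary: (1/2)·v² + (41/25)·v + (-189/200) = 0
  disc = (41/25)² − 4·(1/2)·(-189/200) = 11449/2500 ; √disc = 107/50
  v_R = (−(41/25) + 107/50) / (2·(1/2)) = 1/2 m/s
check:
braking lasts T_s = (1/2)/1 = 0.5000 s
reaction-phase robot travel = 0.5000·0.0400 = 0.0200 m
braking distance = 0.5000²/(2·1.0000) = 0.1250 m
human over T_r+T_s: 1.6000·(0.0400+0.5000) = 0.8640 m
C+Z_d+Z_r = 0.0800+0.0300+0.0200 = 0.1300 m
sum ≈ 0.0200+0.1250+0.8640+0.1300 ≈ 1.1390 m = S ✓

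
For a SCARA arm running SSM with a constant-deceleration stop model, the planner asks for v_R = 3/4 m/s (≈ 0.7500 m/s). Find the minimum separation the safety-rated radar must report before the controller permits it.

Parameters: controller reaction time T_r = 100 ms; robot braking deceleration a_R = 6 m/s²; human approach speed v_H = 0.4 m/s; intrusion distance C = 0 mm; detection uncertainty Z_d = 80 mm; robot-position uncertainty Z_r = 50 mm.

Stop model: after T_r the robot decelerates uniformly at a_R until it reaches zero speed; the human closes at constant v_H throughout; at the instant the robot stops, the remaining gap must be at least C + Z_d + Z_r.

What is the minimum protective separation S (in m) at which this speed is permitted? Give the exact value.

T_s = v_R/a_R = (3/4)/6 = 0.1250 s
robot in T_r: 0.7500·0.1000 = 0.0750 m
robot covers 0.7500·0.1250 − ½·6.0000·0.1250² = 0.0469 m while stopping
human closes 0.4000·0.2250 = 0.0900 m
residual clearance needed = 0.0000+0.0800+0.0500 = 0.1300 m
S_min ≈ 0.0750+0.0469+0.0900+0.1300  ⇒  S_min = 547/1600 m

S_min = 547/1600 m = 0.3419 m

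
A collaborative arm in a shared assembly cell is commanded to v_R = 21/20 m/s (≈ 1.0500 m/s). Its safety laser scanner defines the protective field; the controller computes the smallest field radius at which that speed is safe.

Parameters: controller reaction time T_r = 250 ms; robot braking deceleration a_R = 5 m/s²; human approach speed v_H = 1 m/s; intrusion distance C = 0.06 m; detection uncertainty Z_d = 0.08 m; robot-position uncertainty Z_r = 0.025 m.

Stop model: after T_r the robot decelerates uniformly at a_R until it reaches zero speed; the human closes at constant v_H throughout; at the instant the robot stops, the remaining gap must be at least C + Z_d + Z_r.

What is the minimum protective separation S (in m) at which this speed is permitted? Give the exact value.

S_min = 3991/4000 m = 0.9978 m

stop time T_s = (21/20)/5 = 0.2100 s
reaction-phase robot travel = 1.0500·0.2500 = 0.2625 m
robot covers 1.0500·0.2100 − ½·5.0000·0.2100² = 0.1103 m while stopping
human over T_r+T_s: 1.0000·(0.2500+0.2100) = 0.4600 m
C+Z_d+Z_r = 0.0600+0.0800+0.0250 = 0.1650 m
S_min ≈ 0.2625+0.1103+0.4600+0.1650  ⇒  S_min = 3991/4000 m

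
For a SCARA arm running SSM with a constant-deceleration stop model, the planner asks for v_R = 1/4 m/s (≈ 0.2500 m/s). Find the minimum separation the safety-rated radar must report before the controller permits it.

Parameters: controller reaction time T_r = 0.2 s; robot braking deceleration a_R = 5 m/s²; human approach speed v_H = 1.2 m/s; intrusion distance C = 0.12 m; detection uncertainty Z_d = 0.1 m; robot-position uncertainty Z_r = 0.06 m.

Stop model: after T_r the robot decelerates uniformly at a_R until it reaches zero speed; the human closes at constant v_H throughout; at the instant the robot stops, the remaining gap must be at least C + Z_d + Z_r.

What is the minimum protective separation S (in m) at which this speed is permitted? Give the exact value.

braking lasts T_s = (1/4)/5 = 0.0500 s
robot covers v_R·T_r = 0.2500·0.2000 = 0.0500 m before braking
robot under decel: 0.2500²/(2·5.0000) = 0.0063 m
human over T_r+T_s: 1.2000·(0.2000+0.0500) = 0.3000 m
margins: 0.1200+0.1000+0.0600 = 0.2800 m
S_min ≈ 0.0500+0.0063+0.3000+0.2800  ⇒  S_min = 509/800 m

S_min = 509/800 m = 0.6362 m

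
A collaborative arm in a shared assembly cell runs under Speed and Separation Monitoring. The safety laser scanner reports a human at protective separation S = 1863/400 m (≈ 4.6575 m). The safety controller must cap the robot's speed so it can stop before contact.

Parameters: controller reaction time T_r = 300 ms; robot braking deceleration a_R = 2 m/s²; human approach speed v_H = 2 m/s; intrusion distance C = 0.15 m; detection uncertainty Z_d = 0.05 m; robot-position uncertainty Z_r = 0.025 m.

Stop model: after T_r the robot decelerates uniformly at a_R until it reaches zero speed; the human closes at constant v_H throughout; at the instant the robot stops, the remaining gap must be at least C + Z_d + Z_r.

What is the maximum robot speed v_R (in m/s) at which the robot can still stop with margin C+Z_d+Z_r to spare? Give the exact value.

v_R_max = 21/10 m/s = 2.1000 m/s

collect terms ⇒ (1/4)·v_R² + (13/10)·v_R + (-1533/400) = 0
  disc = (13/10)² − 4·(1/4)·(-1533/400) = 2209/400 ; √disc = 47/20
  v_R = (−(13/10) + 47/20) / (2·(1/4)) = 21/10 m/s
check:
T_s = v_R/a_R = (21/10)/2 = 1.0500 s
reaction-phase robot travel = 2.1000·0.3000 = 0.6300 m
robot covers 2.1000·1.0500 − ½·2.0000·1.0500² = 1.1025 m while stopping
human over T_r+T_s: 2.0000·(0.3000+1.0500) = 2.7000 m
margins: 0.1500+0.0500+0.0250 = 0.2250 m
sum ≈ 0.6300+1.1025+2.7000+0.2250 ≈ 4.6575 m = S ✓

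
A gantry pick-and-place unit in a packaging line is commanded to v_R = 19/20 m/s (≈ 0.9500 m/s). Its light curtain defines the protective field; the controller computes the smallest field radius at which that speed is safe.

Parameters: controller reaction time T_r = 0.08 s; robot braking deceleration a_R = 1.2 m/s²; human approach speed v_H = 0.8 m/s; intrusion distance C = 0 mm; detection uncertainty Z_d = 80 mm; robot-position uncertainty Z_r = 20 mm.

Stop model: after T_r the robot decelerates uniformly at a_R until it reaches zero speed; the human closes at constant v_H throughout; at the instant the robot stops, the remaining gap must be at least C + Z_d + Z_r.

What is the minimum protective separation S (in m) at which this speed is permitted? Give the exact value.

S_min = 1999/1600 m = 1.2494 m

T_s = v_R/a_R = (19/20)/(6/5) = 0.7917 s
robot covers v_R·T_r = 0.9500·0.0800 = 0.0760 m before braking
robot under decel: 0.9500²/(2·1.2000) = 0.3760 m
human over T_r+T_s: 0.8000·(0.0800+0.7917) = 0.6973 m
margins: 0.0000+0.0800+0.0200 = 0.1000 m
S_min ≈ 0.0760+0.3760+0.6973+0.1000  ⇒  S_min = 1999/1600 m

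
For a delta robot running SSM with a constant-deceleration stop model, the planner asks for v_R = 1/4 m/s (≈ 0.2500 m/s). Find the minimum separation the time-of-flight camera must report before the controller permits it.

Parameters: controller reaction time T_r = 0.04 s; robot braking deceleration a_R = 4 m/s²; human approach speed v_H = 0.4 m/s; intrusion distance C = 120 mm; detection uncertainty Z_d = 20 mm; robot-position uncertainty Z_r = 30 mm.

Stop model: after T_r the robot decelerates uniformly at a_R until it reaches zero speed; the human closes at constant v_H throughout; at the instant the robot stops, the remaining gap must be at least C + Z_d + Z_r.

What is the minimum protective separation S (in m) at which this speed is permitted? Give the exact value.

T_s = v_R/a_R = (1/4)/4 = 0.0625 s
reaction-phase robot travel = 0.2500·0.0400 = 0.0100 m
robot covers 0.2500·0.0625 − ½·4.0000·0.0625² = 0.0078 m while stopping
person approaches 0.4000·(0.0400+0.0625) = 0.0410 m
C+Z_d+Z_r = 0.1200+0.0200+0.0300 = 0.1700 m
S_min ≈ 0.0100+0.0078+0.0410+0.1700  ⇒  S_min = 3661/16000 m

S_min = 3661/16000 m = 0.2288 m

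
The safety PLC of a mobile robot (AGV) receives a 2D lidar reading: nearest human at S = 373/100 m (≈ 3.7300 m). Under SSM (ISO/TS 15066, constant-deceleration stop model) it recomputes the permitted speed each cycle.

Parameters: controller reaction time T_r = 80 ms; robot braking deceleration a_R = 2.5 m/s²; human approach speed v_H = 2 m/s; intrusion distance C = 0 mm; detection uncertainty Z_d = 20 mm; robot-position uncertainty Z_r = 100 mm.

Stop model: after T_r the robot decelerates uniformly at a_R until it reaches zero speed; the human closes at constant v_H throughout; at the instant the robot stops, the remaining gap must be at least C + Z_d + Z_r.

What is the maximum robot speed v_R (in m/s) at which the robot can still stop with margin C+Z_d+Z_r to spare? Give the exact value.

collect terms ⇒ (1/5)·v_R² + (22/25)·v_R + (-69/20) = 0
  disc = (22/25)² − 4·(1/5)·(-69/20) = 2209/625 ; √disc = 47/25
  v_R = (−(22/25) + 47/25) / (2·(1/5)) = 5/2 m/s
check:
T_s = v_R/a_R = (5/2)/(5/2) = 1.0000 s
robot in T_r: 2.5000·0.0800 = 0.2000 m
robot covers 2.5000·1.0000 − ½·2.5000·1.0000² = 1.2500 m while stopping
human over T_r+T_s: 2.0000·(0.0800+1.0000) = 2.1600 m
C+Z_d+Z_r = 0.0000+0.0200+0.1000 = 0.1200 m
sum ≈ 0.2000+1.2500+2.1600+0.1200 ≈ 3.7300 m = S ✓

v_R_max = 5/2 m/s = 2.5000 m/s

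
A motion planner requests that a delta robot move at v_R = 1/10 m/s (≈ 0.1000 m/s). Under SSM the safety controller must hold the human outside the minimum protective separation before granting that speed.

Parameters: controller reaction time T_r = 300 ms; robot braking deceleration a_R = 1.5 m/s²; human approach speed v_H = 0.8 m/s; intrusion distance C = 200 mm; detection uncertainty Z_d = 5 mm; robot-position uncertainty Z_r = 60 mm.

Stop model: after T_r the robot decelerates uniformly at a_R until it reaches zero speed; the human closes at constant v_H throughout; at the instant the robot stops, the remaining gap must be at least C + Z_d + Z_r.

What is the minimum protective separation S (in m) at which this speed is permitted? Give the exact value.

S_min = 71/120 m = 0.5917 m

T_s = v_R/a_R = (1/10)/(3/2) = 0.0667 s
robot covers v_R·T_r = 0.1000·0.3000 = 0.0300 m before braking
robot covers 0.1000·0.0667 − ½·1.5000·0.0667² = 0.0033 m while stopping
person approaches 0.8000·(0.3000+0.0667) = 0.2933 m
margins: 0.2000+0.0050+0.0600 = 0.2650 m
S_min ≈ 0.0300+0.0033+0.2933+0.2650  ⇒  S_min = 71/120 m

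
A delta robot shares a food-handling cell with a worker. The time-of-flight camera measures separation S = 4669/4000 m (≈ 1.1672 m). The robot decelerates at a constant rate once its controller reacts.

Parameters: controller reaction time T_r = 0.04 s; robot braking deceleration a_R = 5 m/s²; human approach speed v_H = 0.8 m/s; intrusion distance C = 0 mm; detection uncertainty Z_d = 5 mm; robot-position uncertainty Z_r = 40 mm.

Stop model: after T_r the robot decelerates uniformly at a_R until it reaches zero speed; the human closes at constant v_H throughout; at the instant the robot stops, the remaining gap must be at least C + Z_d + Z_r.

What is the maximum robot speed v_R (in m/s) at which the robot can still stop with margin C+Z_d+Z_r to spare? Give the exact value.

quadratic (1/10)·v² + (1/5)·v + (-4361/4000) = 0
  disc = (1/5)² − 4·(1/10)·(-4361/4000) = 4761/10000 ; √disc = 69/100
  v_R = (−(1/5) + 69/100) / (2·(1/10)) = 49/20 m/s
check:
stop time T_s = (49/20)/5 = 0.4900 s
reaction-phase robot travel = 2.4500·0.0400 = 0.0980 m
braking distance = 2.4500²/(2·5.0000) = 0.6002 m
human closes 0.8000·0.5300 = 0.4240 m
margins: 0.0000+0.0050+0.0400 = 0.0450 m
sum ≈ 0.0980+0.6002+0.4240+0.0450 ≈ 1.1672 m = S ✓

v_R_max = 49/20 m/s = 2.4500 m/s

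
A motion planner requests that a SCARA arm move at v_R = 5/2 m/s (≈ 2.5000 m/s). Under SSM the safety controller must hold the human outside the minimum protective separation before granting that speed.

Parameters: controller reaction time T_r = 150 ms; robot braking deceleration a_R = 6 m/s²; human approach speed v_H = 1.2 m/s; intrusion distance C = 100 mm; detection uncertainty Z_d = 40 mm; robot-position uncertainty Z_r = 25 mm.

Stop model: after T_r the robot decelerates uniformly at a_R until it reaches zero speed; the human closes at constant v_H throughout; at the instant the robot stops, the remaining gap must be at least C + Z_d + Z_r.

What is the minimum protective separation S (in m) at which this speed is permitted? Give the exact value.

T_s = v_R/a_R = (5/2)/6 = 0.4167 s
reaction-phase robot travel = 2.5000·0.1500 = 0.3750 m
robot covers 2.5000·0.4167 − ½·6.0000·0.4167² = 0.5208 m while stopping
person approaches 1.2000·(0.1500+0.4167) = 0.6800 m
residual clearance needed = 0.1000+0.0400+0.0250 = 0.1650 m
S_min ≈ 0.3750+0.5208+0.6800+0.1650  ⇒  S_min = 2089/1200 m

S_min = 2089/1200 m = 1.7408 m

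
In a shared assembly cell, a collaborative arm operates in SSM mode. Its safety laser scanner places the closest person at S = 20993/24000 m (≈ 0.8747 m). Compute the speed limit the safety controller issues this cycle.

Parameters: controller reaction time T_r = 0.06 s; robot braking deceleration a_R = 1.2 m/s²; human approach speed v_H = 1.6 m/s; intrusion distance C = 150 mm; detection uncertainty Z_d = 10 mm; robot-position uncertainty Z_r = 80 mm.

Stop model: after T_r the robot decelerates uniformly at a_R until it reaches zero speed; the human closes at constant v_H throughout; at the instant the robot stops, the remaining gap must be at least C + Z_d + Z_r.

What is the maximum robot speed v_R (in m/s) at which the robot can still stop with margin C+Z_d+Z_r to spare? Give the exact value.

collect terms ⇒ (5/12)·v_R² + (209/150)·v_R + (-12929/24000) = 0
  disc = (209/150)² − 4·(5/12)·(-12929/24000) = 113569/40000 ; √disc = 337/200
  v_R = (−(209/150) + 337/200) / (2·(5/12)) = 7/20 m/s
check:
braking lasts T_s = (7/20)/(6/5) = 0.2917 s
robot in T_r: 0.3500·0.0600 = 0.0210 m
robot covers 0.3500·0.2917 − ½·1.2000·0.2917² = 0.0510 m while stopping
human closes 1.6000·0.3517 = 0.5627 m
residual clearance needed = 0.1500+0.0100+0.0800 = 0.2400 m
sum ≈ 0.0210+0.0510+0.5627+0.2400 ≈ 0.8747 m = S ✓

v_R_max = 7/20 m/s = 0.3500 m/s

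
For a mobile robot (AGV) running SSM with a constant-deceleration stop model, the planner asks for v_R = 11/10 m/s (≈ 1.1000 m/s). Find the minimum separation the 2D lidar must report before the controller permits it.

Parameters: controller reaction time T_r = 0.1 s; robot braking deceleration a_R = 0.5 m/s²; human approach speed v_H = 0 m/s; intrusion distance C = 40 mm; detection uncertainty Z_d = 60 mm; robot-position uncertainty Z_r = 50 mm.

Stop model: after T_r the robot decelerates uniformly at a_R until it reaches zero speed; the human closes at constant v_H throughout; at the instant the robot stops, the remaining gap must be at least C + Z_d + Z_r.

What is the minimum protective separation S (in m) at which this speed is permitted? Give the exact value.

stop time T_s = (11/10)/(1/2) = 2.2000 s
robot covers v_R·T_r = 1.1000·0.1000 = 0.1100 m before braking
robot covers 1.1000·2.2000 − ½·0.5000·2.2000² = 1.2100 m while stopping
human over T_r+T_s: 0.0000·(0.1000+2.2000) = 0.0000 m
C+Z_d+Z_r = 0.0400+0.0600+0.0500 = 0.1500 m
S_min ≈ 0.1100+1.2100+0.0000+0.1500  ⇒  S_min = 147/100 m

S_min = 147/100 m = 1.4700 m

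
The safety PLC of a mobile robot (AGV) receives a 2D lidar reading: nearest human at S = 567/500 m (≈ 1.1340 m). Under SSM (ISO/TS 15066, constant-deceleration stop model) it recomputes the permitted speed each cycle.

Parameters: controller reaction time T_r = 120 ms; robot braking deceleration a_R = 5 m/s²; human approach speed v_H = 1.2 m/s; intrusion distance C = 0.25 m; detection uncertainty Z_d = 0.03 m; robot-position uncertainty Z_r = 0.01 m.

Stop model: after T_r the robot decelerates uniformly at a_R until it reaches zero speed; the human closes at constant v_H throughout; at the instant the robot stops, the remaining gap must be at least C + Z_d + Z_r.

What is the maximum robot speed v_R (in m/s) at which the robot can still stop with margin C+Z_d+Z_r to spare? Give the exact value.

collect terms ⇒ (1/10)·v_R² + (9/25)·v_R + (-7/10) = 0
  disc = (9/25)² − 4·(1/10)·(-7/10) = 256/625 ; √disc = 16/25
  v_R = (−(9/25) + 16/25) / (2·(1/10)) = 7/5 m/s
check:
stop time T_s = (7/5)/5 = 0.2800 s
robot covers v_R·T_r = 1.4000·0.1200 = 0.1680 m before braking
robot covers 1.4000·0.2800 − ½·5.0000·0.2800² = 0.1960 m while stopping
human closes 1.2000·0.4000 = 0.4800 m
margins: 0.2500+0.0300+0.0100 = 0.2900 m
sum ≈ 0.1680+0.1960+0.4800+0.2900 ≈ 1.1340 m = S ✓

v_R_max = 7/5 m/s = 1.4000 m/s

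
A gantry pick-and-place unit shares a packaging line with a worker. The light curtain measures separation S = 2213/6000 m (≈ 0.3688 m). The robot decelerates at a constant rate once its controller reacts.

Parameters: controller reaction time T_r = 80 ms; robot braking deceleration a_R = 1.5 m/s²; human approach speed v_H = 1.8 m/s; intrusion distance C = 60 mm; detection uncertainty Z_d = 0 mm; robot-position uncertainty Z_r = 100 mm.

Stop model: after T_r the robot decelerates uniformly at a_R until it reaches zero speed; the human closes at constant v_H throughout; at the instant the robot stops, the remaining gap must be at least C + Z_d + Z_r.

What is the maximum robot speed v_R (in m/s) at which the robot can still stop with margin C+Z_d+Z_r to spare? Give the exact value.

v_R_max = 1/20 m/s = 0.0500 m/s

quadratic (1/3)·v² + (32/25)·v + (-389/6000) = 0
  disc = (32/25)² − 4·(1/3)·(-389/6000) = 38809/22500 ; √disc = 197/150
  v_R = (−(32/25) + 197/150) / (2·(1/3)) = 1/20 m/s
check:
T_s = v_R/a_R = (1/20)/(3/2) = 0.0333 s
robot in T_r: 0.0500·0.0800 = 0.0040 m
robot covers 0.0500·0.0333 − ½·1.5000·0.0333² = 0.0008 m while stopping
human over T_r+T_s: 1.8000·(0.0800+0.0333) = 0.2040 m
C+Z_d+Z_r = 0.0600+0.0000+0.1000 = 0.1600 m
sum ≈ 0.0040+0.0008+0.2040+0.1600 ≈ 0.3688 m = S ✓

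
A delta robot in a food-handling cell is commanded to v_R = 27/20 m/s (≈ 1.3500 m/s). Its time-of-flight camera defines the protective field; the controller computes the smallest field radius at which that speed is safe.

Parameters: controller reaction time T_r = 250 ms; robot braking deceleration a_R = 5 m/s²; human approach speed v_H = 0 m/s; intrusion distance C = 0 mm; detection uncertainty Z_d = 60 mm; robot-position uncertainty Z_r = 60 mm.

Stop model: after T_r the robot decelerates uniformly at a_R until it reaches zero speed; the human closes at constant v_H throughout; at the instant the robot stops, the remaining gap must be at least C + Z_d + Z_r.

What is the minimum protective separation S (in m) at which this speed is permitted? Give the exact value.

stop time T_s = (27/20)/5 = 0.2700 s
robot in T_r: 1.3500·0.2500 = 0.3375 m
robot covers 1.3500·0.2700 − ½·5.0000·0.2700² = 0.1822 m while stopping
human over T_r+T_s: 0.0000·(0.2500+0.2700) = 0.0000 m
residual clearance needed = 0.0000+0.0600+0.0600 = 0.1200 m
S_min ≈ 0.3375+0.1822+0.0000+0.1200  ⇒  S_min = 2559/4000 m

S_min = 2559/4000 m = 0.6398 m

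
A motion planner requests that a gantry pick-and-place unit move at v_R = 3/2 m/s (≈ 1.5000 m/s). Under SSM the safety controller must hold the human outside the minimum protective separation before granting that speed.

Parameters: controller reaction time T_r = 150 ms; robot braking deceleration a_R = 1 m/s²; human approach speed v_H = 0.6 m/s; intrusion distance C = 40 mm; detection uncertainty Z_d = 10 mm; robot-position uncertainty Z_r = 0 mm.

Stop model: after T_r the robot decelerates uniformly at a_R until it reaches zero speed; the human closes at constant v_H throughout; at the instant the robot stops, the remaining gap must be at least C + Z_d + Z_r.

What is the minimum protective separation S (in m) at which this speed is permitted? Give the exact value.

stop time T_s = (3/2)/1 = 1.5000 s
reaction-phase robot travel = 1.5000·0.1500 = 0.2250 m
robot covers 1.5000·1.5000 − ½·1.0000·1.5000² = 1.1250 m while stopping
human closes 0.6000·1.6500 = 0.9900 m
residual clearance needed = 0.0400+0.0100+0.0000 = 0.0500 m
S_min ≈ 0.2250+1.1250+0.9900+0.0500  ⇒  S_min = 239/100 m

S_min = 239/100 m = 2.3900 m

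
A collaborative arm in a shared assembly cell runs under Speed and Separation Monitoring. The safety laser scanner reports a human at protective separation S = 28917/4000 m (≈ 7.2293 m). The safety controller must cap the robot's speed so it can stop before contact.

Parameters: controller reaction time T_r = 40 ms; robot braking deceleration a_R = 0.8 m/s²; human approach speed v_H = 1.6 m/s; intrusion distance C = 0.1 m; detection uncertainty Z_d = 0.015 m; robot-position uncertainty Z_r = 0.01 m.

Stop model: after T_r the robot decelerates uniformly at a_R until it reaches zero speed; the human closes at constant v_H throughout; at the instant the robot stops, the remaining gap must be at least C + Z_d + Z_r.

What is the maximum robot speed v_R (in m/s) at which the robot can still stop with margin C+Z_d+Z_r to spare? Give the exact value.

quadratic (5/8)·v² + (51/25)·v + (-28161/4000) = 0
  disc = (51/25)² − 4·(5/8)·(-28161/4000) = 870489/40000 ; √disc = 933/200
  v_R = (−(51/25) + 933/200) / (2·(5/8)) = 21/10 m/s
check:
braking lasts T_s = (21/10)/(4/5) = 2.6250 s
robot covers v_R·T_r = 2.1000·0.0400 = 0.0840 m before braking
robot covers 2.1000·2.6250 − ½·0.8000·2.6250² = 2.7563 m while stopping
human over T_r+T_s: 1.6000·(0.0400+2.6250) = 4.2640 m
residual clearance needed = 0.1000+0.0150+0.0100 = 0.1250 m
sum ≈ 0.0840+2.7563+4.2640+0.1250 ≈ 7.2293 m = S ✓

v_R_max = 21/10 m/s = 2.1000 m/s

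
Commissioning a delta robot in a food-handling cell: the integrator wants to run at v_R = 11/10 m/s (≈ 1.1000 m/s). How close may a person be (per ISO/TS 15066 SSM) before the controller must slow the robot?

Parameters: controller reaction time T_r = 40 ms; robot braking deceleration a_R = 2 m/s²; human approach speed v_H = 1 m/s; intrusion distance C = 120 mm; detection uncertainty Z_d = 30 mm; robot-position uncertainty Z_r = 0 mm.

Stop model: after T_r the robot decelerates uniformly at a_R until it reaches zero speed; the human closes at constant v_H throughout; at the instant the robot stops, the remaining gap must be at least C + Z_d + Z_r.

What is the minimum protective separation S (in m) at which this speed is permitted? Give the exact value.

T_s = v_R/a_R = (11/10)/2 = 0.5500 s
robot in T_r: 1.1000·0.0400 = 0.0440 m
robot covers 1.1000·0.5500 − ½·2.0000·0.5500² = 0.3025 m while stopping
human over T_r+T_s: 1.0000·(0.0400+0.5500) = 0.5900 m
residual clearance needed = 0.1200+0.0300+0.0000 = 0.1500 m
S_min ≈ 0.0440+0.3025+0.5900+0.1500  ⇒  S_min = 2173/2000 m

S_min = 2173/2000 m = 1.0865 m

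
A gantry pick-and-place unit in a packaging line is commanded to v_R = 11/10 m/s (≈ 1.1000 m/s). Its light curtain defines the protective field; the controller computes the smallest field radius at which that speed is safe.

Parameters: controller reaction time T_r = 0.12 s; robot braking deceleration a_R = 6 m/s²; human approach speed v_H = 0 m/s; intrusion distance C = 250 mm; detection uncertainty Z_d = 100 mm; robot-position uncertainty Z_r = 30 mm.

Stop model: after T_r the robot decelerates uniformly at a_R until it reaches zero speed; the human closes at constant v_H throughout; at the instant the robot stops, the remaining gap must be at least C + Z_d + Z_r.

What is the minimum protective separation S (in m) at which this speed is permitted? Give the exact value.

braking lasts T_s = (11/10)/6 = 0.1833 s
robot covers v_R·T_r = 1.1000·0.1200 = 0.1320 m before braking
robot covers 1.1000·0.1833 − ½·6.0000·0.1833² = 0.1008 m while stopping
human closes 0.0000·0.3033 = 0.0000 m
margins: 0.2500+0.1000+0.0300 = 0.3800 m
S_min ≈ 0.1320+0.1008+0.0000+0.3800  ⇒  S_min = 3677/6000 m

S_min = 3677/6000 m = 0.6128 m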